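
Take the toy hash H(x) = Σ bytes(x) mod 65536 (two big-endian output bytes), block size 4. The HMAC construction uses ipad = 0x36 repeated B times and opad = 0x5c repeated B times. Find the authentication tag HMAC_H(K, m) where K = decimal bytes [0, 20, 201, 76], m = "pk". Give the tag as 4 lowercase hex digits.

01f7

Key decimal bytes [0, 20, 201, 76] = 00 14 c9 4c is exactly B = 4 bytes: K' = 00 14 c9 4c.
K' ⊕ ipad = 36 22 ff 7a.  K' ⊕ opad = 5c 48 95 10.
Inner input = (K'⊕ipad) ∥ m = 36 22 ff 7a ∥ 70 6b.
Inner hash: sum = 54+34+255+122+112+107 = 684 → 02 ac.
Outer input = (K'⊕opad) ∥ inner = 5c 48 95 10 ∥ 02 ac.
Outer hash (tag): sum = 92+72+149+16+2+172 = 503 → 01 f7.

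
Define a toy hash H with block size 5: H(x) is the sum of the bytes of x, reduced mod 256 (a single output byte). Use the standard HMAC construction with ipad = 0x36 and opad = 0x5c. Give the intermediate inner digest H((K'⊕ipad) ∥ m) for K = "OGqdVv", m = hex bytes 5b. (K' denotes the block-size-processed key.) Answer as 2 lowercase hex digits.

Key "OGqdVv" = 4f 47 71 64 56 76 is 6 bytes > B = 5, so hash it first: H(key) = 37, then zero-pad to 5 bytes: K' = 37 00 00 00 00.
K' ⊕ ipad = 01 36 36 36 36.
Inner input = 01 36 36 36 36 ∥ 5b.
Inner hash: sum = 1+54+54+54+54+91 = 308; mod 256 = 52 → 34.

34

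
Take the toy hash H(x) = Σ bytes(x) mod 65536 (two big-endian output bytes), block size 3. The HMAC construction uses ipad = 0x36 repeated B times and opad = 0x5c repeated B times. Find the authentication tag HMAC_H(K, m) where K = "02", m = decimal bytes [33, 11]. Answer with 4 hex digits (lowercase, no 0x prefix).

Key "02" = 30 32 is 2 bytes ≤ B = 3; zero-pad to 3 bytes: K' = 30 32 00.
K' ⊕ ipad = 06 04 36.  K' ⊕ opad = 6c 6e 5c.
Inner input = (K'⊕ipad) ∥ m = 06 04 36 ∥ 21 0b.
Inner hash: sum = 6+4+54+33+11 = 108 → 00 6c.
Outer input = (K'⊕opad) ∥ inner = 6c 6e 5c ∥ 00 6c.
Outer hash (tag): sum = 108+110+92+0+108 = 418 → 01 a2.

01a2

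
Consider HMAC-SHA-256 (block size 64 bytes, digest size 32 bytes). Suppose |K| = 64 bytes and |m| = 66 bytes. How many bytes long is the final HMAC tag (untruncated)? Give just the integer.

The tag is one SHA-256 digest: 32 bytes.

32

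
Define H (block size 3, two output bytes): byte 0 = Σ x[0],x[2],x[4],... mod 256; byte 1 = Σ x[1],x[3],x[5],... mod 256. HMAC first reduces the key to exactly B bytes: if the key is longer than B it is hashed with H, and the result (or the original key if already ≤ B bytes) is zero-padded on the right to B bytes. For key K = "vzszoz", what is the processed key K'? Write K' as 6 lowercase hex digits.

586e00

|K| = 6 > B = 3, so first hash the key.
H(K): even-index sum = 344 mod 256 = 88; odd-index sum = 366 mod 256 = 110 → 58 6e.
Zero-pad H(K) = 58 6e to 3 bytes: K' = 58 6e 00.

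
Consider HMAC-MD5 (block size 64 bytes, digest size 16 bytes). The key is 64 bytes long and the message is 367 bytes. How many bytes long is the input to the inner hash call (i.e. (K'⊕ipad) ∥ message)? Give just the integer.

431

Key is 64 ≤ 64 bytes, zero-padded: |K'| = 64.
Inner input = (K'⊕ipad) ∥ m → 64 + 367 = 431 bytes.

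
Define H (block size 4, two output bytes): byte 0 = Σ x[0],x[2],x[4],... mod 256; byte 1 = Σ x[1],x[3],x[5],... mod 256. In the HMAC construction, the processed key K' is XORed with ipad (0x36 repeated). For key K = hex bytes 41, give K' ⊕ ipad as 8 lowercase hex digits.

Key hex bytes 41 is 1 byte ≤ B = 4; zero-pad to 4 bytes: K' = 41 00 00 00.
XOR each byte with 0x36: 41⊕36=77, 00⊕36=36, 00⊕36=36, 00⊕36=36.

77363636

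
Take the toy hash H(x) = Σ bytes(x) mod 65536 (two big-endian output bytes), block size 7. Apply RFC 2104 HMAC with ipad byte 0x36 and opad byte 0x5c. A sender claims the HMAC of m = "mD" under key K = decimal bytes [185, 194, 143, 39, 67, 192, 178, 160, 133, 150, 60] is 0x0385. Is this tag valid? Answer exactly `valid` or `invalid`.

valid

Key decimal bytes [185, 194, 143, 39, 67, 192, 178, 160, 133, 150, 60] = b9 c2 8f 27 43 c0 b2 a0 85 96 3c is 11 bytes > B = 7, so hash it first: H(key) = 05 dd, then zero-pad to 7 bytes: K' = 05 dd 00 00 00 00 00.
K' ⊕ ipad = 33 eb 36 36 36 36 36; K' ⊕ opad = 59 81 5c 5c 5c 5c 5c.
Inner hash: sum = 51+235+54+54+54+54+54+109+68 = 733 → 02 dd.
Outer hash (recomputed tag): sum = 89+129+92+92+92+92+92+2+221 = 901 → 03 85.
Recomputed tag = 0385; claimed = 0385 → match.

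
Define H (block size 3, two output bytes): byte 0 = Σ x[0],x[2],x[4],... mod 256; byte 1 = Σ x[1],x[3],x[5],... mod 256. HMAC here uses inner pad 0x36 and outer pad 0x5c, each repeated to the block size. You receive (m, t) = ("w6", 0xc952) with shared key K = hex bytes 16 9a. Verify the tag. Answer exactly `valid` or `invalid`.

valid

Key hex bytes 16 9a is 2 bytes ≤ B = 3; zero-pad to 3 bytes: K' = 16 9a 00.
K' ⊕ ipad = 20 ac 36; K' ⊕ opad = 4a c6 5c.
Inner hash: even-index sum = 140 mod 256 = 140; odd-index sum = 291 mod 256 = 35 → 8c 23.
Outer hash (recomputed tag): even-index sum = 201 mod 256 = 201; odd-index sum = 338 mod 256 = 82 → c9 52.
Recomputed tag = c952; claimed = c952 → match.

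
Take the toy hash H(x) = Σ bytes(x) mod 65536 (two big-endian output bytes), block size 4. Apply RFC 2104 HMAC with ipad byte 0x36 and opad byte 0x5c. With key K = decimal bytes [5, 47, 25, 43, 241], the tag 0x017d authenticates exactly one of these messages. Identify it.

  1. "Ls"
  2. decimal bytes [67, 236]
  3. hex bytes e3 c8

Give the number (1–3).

2

Key decimal bytes [5, 47, 25, 43, 241] = 05 2f 19 2b f1 is 5 bytes > B = 4, so hash it first: H(key) = 01 69, then zero-pad to 4 bytes: K' = 01 69 00 00.
K' ⊕ ipad = 37 5f 36 36; K' ⊕ opad = 5d 35 5c 5c.
m1: inner = H(37 5f 36 36 4c 73) = 01 c1; tag = H(5d 35 5c 5c 01 c1) = 020c
m2: inner = H(37 5f 36 36 43 ec) = 02 31; tag = H(5d 35 5c 5c 02 31) = 017d ← matches
m3: inner = H(37 5f 36 36 e3 c8) = 02 ad; tag = H(5d 35 5c 5c 02 ad) = 01f9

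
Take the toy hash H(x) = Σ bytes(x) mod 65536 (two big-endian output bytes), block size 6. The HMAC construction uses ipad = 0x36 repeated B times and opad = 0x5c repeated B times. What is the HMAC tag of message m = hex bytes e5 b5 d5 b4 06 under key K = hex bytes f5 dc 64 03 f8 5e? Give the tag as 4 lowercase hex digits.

Key hex bytes f5 dc 64 03 f8 5e is exactly B = 6 bytes: K' = f5 dc 64 03 f8 5e.
K' ⊕ ipad = c3 ea 52 35 ce 68.  K' ⊕ opad = a9 80 38 5f a4 02.
Inner input = (K'⊕ipad) ∥ m = c3 ea 52 35 ce 68 ∥ e5 b5 d5 b4 06.
Inner hash: sum = 195+234+82+53+206+104+229+181+213+180+6 = 1683 → 06 93.
Outer input = (K'⊕opad) ∥ inner = a9 80 38 5f a4 02 ∥ 06 93.
Outer hash (tag): sum = 169+128+56+95+164+2+6+147 = 767 → 02 ff.

02ff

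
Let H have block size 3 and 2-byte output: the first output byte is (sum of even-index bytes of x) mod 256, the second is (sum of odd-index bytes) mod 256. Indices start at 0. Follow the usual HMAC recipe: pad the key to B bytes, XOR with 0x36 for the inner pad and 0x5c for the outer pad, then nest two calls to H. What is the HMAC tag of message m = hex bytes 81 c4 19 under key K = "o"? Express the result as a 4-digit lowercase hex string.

5faf

Key "o" = 6f is 1 byte ≤ B = 3; zero-pad to 3 bytes: K' = 6f 00 00.
K' ⊕ ipad = 59 36 36.  K' ⊕ opad = 33 5c 5c.
Inner input = (K'⊕ipad) ∥ m = 59 36 36 ∥ 81 c4 19.
Inner hash: even-index sum = 339 mod 256 = 83; odd-index sum = 208 mod 256 = 208 → 53 d0.
Outer input = (K'⊕opad) ∥ inner = 33 5c 5c ∥ 53 d0.
Outer hash (tag): even-index sum = 351 mod 256 = 95; odd-index sum = 175 mod 256 = 175 → 5f af.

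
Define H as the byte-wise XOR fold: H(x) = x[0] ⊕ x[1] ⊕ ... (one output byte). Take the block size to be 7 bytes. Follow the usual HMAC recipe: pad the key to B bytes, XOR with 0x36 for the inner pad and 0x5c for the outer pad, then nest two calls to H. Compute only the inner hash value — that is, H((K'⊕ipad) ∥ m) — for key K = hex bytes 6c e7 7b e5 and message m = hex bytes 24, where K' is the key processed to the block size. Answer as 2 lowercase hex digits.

Key hex bytes 6c e7 7b e5 is 4 bytes ≤ B = 7; zero-pad to 7 bytes: K' = 6c e7 7b e5 00 00 00.
K' ⊕ ipad = 5a d1 4d d3 36 36 36.
Inner input = 5a d1 4d d3 36 36 36 ∥ 24.
Inner hash: XOR 5a⊕d1⊕4d⊕d3⊕36⊕36⊕36⊕24 = 07.

07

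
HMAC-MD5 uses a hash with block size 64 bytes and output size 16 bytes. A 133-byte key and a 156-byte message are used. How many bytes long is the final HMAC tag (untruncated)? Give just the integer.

16

The tag is one MD5 digest: 16 bytes.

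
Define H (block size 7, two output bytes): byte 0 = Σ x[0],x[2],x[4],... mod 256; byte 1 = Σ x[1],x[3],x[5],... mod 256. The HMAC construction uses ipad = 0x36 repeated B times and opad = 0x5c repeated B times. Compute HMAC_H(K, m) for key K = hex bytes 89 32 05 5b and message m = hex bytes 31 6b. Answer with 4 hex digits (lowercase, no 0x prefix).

be9a

Key hex bytes 89 32 05 5b is 4 bytes ≤ B = 7; zero-pad to 7 bytes: K' = 89 32 05 5b 00 00 00.
K' ⊕ ipad = bf 04 33 6d 36 36 36.  K' ⊕ opad = d5 6e 59 07 5c 5c 5c.
Inner input = (K'⊕ipad) ∥ m = bf 04 33 6d 36 36 36 ∥ 31 6b.
Inner hash: even-index sum = 457 mod 256 = 201; odd-index sum = 216 mod 256 = 216 → c9 d8.
Outer input = (K'⊕opad) ∥ inner = d5 6e 59 07 5c 5c 5c ∥ c9 d8.
Outer hash (tag): even-index sum = 702 mod 256 = 190; odd-index sum = 410 mod 256 = 154 → be 9a.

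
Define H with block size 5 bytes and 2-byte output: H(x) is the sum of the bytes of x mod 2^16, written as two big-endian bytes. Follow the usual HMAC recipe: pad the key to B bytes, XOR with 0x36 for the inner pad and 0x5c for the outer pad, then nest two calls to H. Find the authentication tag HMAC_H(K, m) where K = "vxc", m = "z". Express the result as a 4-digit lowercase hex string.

020f

Key "vxc" = 76 78 63 is 3 bytes ≤ B = 5; zero-pad to 5 bytes: K' = 76 78 63 00 00.
K' ⊕ ipad = 40 4e 55 36 36.  K' ⊕ opad = 2a 24 3f 5c 5c.
Inner input = (K'⊕ipad) ∥ m = 40 4e 55 36 36 ∥ 7a.
Inner hash: sum = 64+78+85+54+54+122 = 457 → 01 c9.
Outer input = (K'⊕opad) ∥ inner = 2a 24 3f 5c 5c ∥ 01 c9.
Outer hash (tag): sum = 42+36+63+92+92+1+201 = 527 → 02 0f.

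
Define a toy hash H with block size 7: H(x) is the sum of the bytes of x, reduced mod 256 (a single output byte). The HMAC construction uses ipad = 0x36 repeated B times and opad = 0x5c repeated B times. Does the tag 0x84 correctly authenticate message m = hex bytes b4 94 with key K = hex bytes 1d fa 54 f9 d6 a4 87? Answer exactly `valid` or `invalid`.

valid

Key hex bytes 1d fa 54 f9 d6 a4 87 is exactly B = 7 bytes: K' = 1d fa 54 f9 d6 a4 87.
K' ⊕ ipad = 2b cc 62 cf e0 92 b1; K' ⊕ opad = 41 a6 08 a5 8a f8 db.
Inner hash: sum = 43+204+98+207+224+146+177+180+148 = 1427; mod 256 = 147 → 93.
Outer hash (recomputed tag): sum = 65+166+8+165+138+248+219+147 = 1156; mod 256 = 132 → 84.
Recomputed tag = 84; claimed = 84 → match.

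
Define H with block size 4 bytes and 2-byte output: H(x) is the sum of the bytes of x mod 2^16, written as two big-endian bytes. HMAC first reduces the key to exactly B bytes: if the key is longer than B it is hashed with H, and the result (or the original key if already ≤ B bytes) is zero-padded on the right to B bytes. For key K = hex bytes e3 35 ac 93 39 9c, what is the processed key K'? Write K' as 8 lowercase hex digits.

032c0000

|K| = 6 > B = 4, so first hash the key.
H(K): sum = 227+53+172+147+57+156 = 812 → 03 2c.
Zero-pad H(K) = 03 2c to 4 bytes: K' = 03 2c 00 00.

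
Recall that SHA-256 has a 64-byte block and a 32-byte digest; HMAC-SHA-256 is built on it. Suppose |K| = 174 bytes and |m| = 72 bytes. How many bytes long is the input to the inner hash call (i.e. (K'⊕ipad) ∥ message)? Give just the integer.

136

Key is 174 > 64 bytes, so it is hashed to 32 bytes then zero-padded to 64: |K'| = 64.
Inner input = (K'⊕ipad) ∥ m → 64 + 72 = 136 bytes.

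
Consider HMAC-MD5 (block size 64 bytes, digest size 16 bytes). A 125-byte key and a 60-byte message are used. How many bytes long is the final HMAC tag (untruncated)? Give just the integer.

The tag is one MD5 digest: 16 bytes.

16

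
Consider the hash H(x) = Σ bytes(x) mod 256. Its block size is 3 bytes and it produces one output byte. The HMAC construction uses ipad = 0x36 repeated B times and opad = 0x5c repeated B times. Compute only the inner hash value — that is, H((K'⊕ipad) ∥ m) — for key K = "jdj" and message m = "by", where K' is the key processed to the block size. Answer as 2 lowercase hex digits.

Key "jdj" = 6a 64 6a is exactly B = 3 bytes: K' = 6a 64 6a.
K' ⊕ ipad = 5c 52 5c.
Inner input = 5c 52 5c ∥ 62 79.
Inner hash: sum = 92+82+92+98+121 = 485; mod 256 = 229 → e5.

e5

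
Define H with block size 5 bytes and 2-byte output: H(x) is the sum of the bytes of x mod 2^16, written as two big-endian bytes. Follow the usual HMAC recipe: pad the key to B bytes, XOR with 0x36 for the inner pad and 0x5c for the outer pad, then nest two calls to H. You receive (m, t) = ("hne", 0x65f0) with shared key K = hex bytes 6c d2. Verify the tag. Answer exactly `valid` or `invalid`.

invalid

Key hex bytes 6c d2 is 2 bytes ≤ B = 5; zero-pad to 5 bytes: K' = 6c d2 00 00 00.
K' ⊕ ipad = 5a e4 36 36 36; K' ⊕ opad = 30 8e 5c 5c 5c.
Inner hash: sum = 90+228+54+54+54+104+110+101 = 795 → 03 1b.
Outer hash (recomputed tag): sum = 48+142+92+92+92+3+27 = 496 → 01 f0.
Recomputed tag = 01f0; claimed = 65f0 → mismatch.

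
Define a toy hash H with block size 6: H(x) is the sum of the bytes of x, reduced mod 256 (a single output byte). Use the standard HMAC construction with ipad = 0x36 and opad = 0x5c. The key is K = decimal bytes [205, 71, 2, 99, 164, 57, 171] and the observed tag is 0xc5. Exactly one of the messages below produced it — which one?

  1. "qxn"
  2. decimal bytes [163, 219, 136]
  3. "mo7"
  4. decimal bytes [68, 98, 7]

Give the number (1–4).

Key decimal bytes [205, 71, 2, 99, 164, 57, 171] = cd 47 02 63 a4 39 ab is 7 bytes > B = 6, so hash it first: H(key) = 01, then zero-pad to 6 bytes: K' = 01 00 00 00 00 00.
K' ⊕ ipad = 37 36 36 36 36 36; K' ⊕ opad = 5d 5c 5c 5c 5c 5c.
m1: inner = H(37 36 36 36 36 36 71 78 6e) = 9c; tag = H(5d 5c 5c 5c 5c 5c 9c) = c5 ← matches
m2: inner = H(37 36 36 36 36 36 a3 db 88) = 4b; tag = H(5d 5c 5c 5c 5c 5c 4b) = 74
m3: inner = H(37 36 36 36 36 36 6d 6f 37) = 58; tag = H(5d 5c 5c 5c 5c 5c 58) = 81
m4: inner = H(37 36 36 36 36 36 44 62 07) = f2; tag = H(5d 5c 5c 5c 5c 5c f2) = 1b

1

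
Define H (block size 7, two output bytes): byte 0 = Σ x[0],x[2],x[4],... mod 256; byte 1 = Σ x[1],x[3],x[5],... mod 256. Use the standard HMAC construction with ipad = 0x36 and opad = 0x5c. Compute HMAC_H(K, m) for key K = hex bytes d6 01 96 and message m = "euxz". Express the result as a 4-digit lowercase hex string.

Key hex bytes d6 01 96 is 3 bytes ≤ B = 7; zero-pad to 7 bytes: K' = d6 01 96 00 00 00 00.
K' ⊕ ipad = e0 37 a0 36 36 36 36.  K' ⊕ opad = 8a 5d ca 5c 5c 5c 5c.
Inner input = (K'⊕ipad) ∥ m = e0 37 a0 36 36 36 36 ∥ 65 75 78 7a.
Inner hash: even-index sum = 731 mod 256 = 219; odd-index sum = 384 mod 256 = 128 → db 80.
Outer input = (K'⊕opad) ∥ inner = 8a 5d ca 5c 5c 5c 5c ∥ db 80.
Outer hash (tag): even-index sum = 652 mod 256 = 140; odd-index sum = 496 mod 256 = 240 → 8c f0.

8cf0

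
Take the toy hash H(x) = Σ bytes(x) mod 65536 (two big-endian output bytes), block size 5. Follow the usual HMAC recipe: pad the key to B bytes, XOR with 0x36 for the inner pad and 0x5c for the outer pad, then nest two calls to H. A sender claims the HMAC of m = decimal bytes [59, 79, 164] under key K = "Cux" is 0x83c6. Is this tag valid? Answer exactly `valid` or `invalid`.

Key "Cux" = 43 75 78 is 3 bytes ≤ B = 5; zero-pad to 5 bytes: K' = 43 75 78 00 00.
K' ⊕ ipad = 75 43 4e 36 36; K' ⊕ opad = 1f 29 24 5c 5c.
Inner hash: sum = 117+67+78+54+54+59+79+164 = 672 → 02 a0.
Outer hash (recomputed tag): sum = 31+41+36+92+92+2+160 = 454 → 01 c6.
Recomputed tag = 01c6; claimed = 83c6 → mismatch.

invalid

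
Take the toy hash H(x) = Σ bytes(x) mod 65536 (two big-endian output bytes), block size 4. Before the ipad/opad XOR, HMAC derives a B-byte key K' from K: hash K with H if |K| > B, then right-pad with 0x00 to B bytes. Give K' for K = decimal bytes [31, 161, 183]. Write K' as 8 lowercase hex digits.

Key decimal bytes [31, 161, 183] = 1f a1 b7 is 3 bytes ≤ B = 4; zero-pad to 4 bytes: K' = 1f a1 b7 00.

1fa1b700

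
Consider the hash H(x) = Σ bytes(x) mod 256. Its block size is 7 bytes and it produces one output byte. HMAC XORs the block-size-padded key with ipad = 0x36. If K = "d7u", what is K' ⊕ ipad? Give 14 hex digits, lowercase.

52014336363636

Key "d7u" = 64 37 75 is 3 bytes ≤ B = 7; zero-pad to 7 bytes: K' = 64 37 75 00 00 00 00.
XOR each byte with 0x36: 64⊕36=52, 37⊕36=01, 75⊕36=43, 00⊕36=36, 00⊕36=36, 00⊕36=36, 00⊕36=36.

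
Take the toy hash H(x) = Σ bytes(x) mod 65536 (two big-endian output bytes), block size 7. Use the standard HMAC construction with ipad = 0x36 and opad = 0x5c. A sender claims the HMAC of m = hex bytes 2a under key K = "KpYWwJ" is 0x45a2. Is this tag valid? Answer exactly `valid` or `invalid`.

Key "KpYWwJ" = 4b 70 59 57 77 4a is 6 bytes ≤ B = 7; zero-pad to 7 bytes: K' = 4b 70 59 57 77 4a 00.
K' ⊕ ipad = 7d 46 6f 61 41 7c 36; K' ⊕ opad = 17 2c 05 0b 2b 16 5c.
Inner hash: sum = 125+70+111+97+65+124+54+42 = 688 → 02 b0.
Outer hash (recomputed tag): sum = 23+44+5+11+43+22+92+2+176 = 418 → 01 a2.
Recomputed tag = 01a2; claimed = 45a2 → mismatch.

invalid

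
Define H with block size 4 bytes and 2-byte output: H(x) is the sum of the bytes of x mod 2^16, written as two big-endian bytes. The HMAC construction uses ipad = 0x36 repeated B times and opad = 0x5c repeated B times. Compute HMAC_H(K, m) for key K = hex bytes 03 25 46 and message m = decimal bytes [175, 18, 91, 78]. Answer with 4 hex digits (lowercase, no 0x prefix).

Key hex bytes 03 25 46 is 3 bytes ≤ B = 4; zero-pad to 4 bytes: K' = 03 25 46 00.
K' ⊕ ipad = 35 13 70 36.  K' ⊕ opad = 5f 79 1a 5c.
Inner input = (K'⊕ipad) ∥ m = 35 13 70 36 ∥ af 12 5b 4e.
Inner hash: sum = 53+19+112+54+175+18+91+78 = 600 → 02 58.
Outer input = (K'⊕opad) ∥ inner = 5f 79 1a 5c ∥ 02 58.
Outer hash (tag): sum = 95+121+26+92+2+88 = 424 → 01 a8.

01a8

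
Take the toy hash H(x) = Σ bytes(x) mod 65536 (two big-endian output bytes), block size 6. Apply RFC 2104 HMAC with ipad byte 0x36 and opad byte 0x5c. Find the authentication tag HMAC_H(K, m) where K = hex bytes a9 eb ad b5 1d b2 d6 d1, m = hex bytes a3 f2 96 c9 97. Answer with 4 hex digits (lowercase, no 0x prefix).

Key hex bytes a9 eb ad b5 1d b2 d6 d1 is 8 bytes > B = 6, so hash it first: H(key) = 05 6c, then zero-pad to 6 bytes: K' = 05 6c 00 00 00 00.
K' ⊕ ipad = 33 5a 36 36 36 36.  K' ⊕ opad = 59 30 5c 5c 5c 5c.
Inner input = (K'⊕ipad) ∥ m = 33 5a 36 36 36 36 ∥ a3 f2 96 c9 97.
Inner hash: sum = 51+90+54+54+54+54+163+242+150+201+151 = 1264 → 04 f0.
Outer input = (K'⊕opad) ∥ inner = 59 30 5c 5c 5c 5c ∥ 04 f0.
Outer hash (tag): sum = 89+48+92+92+92+92+4+240 = 749 → 02 ed.

02ed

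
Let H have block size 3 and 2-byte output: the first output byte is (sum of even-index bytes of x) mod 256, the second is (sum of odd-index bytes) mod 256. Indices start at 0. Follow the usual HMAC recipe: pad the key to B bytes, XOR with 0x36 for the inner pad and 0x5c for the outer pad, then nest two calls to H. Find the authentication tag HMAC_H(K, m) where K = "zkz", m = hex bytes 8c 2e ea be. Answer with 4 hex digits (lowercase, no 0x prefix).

1fbb

Key "zkz" = 7a 6b 7a is exactly B = 3 bytes: K' = 7a 6b 7a.
K' ⊕ ipad = 4c 5d 4c.  K' ⊕ opad = 26 37 26.
Inner input = (K'⊕ipad) ∥ m = 4c 5d 4c ∥ 8c 2e ea be.
Inner hash: even-index sum = 388 mod 256 = 132; odd-index sum = 467 mod 256 = 211 → 84 d3.
Outer input = (K'⊕opad) ∥ inner = 26 37 26 ∥ 84 d3.
Outer hash (tag): even-index sum = 287 mod 256 = 31; odd-index sum = 187 mod 256 = 187 → 1f bb.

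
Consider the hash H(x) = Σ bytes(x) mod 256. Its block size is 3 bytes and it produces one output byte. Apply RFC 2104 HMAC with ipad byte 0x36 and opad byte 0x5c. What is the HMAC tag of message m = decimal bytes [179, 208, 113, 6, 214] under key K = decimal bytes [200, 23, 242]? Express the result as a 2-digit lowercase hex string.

Key decimal bytes [200, 23, 242] = c8 17 f2 is exactly B = 3 bytes: K' = c8 17 f2.
K' ⊕ ipad = fe 21 c4.  K' ⊕ opad = 94 4b ae.
Inner input = (K'⊕ipad) ∥ m = fe 21 c4 ∥ b3 d0 71 06 d6.
Inner hash: sum = 254+33+196+179+208+113+6+214 = 1203; mod 256 = 179 → b3.
Outer input = (K'⊕opad) ∥ inner = 94 4b ae ∥ b3.
Outer hash (tag): sum = 148+75+174+179 = 576; mod 256 = 64 → 40.

40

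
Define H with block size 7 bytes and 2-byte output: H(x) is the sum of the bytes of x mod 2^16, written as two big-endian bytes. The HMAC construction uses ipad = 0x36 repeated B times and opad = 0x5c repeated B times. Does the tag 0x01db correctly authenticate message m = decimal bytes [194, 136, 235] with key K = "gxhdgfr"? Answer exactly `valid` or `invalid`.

Key "gxhdgfr" = 67 78 68 64 67 66 72 is exactly B = 7 bytes: K' = 67 78 68 64 67 66 72.
K' ⊕ ipad = 51 4e 5e 52 51 50 44; K' ⊕ opad = 3b 24 34 38 3b 3a 2e.
Inner hash: sum = 81+78+94+82+81+80+68+194+136+235 = 1129 → 04 69.
Outer hash (recomputed tag): sum = 59+36+52+56+59+58+46+4+105 = 475 → 01 db.
Recomputed tag = 01db; claimed = 01db → match.

valid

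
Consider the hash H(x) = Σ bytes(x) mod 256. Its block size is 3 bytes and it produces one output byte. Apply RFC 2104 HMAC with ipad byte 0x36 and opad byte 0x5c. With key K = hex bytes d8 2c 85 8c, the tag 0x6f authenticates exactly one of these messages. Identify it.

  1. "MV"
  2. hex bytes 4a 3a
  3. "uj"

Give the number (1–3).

Key hex bytes d8 2c 85 8c is 4 bytes > B = 3, so hash it first: H(key) = 15, then zero-pad to 3 bytes: K' = 15 00 00.
K' ⊕ ipad = 23 36 36; K' ⊕ opad = 49 5c 5c.
m1: inner = H(23 36 36 4d 56) = 32; tag = H(49 5c 5c 32) = 33
m2: inner = H(23 36 36 4a 3a) = 13; tag = H(49 5c 5c 13) = 14
m3: inner = H(23 36 36 75 6a) = 6e; tag = H(49 5c 5c 6e) = 6f ← matches

3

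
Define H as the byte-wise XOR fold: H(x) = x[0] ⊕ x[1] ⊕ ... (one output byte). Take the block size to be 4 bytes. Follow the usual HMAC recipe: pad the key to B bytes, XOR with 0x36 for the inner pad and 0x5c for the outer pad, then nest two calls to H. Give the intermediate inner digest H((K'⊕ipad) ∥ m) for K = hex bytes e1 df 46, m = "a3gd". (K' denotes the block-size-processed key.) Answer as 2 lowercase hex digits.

Key hex bytes e1 df 46 is 3 bytes ≤ B = 4; zero-pad to 4 bytes: K' = e1 df 46 00.
K' ⊕ ipad = d7 e9 70 36.
Inner input = d7 e9 70 36 ∥ 61 33 67 64.
Inner hash: XOR d7⊕e9⊕70⊕36⊕61⊕33⊕67⊕64 = 29.

29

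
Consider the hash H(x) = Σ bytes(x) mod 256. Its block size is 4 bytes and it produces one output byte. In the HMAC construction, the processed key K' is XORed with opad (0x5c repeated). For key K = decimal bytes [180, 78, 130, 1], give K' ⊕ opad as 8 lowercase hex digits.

e812de5d

Key decimal bytes [180, 78, 130, 1] = b4 4e 82 01 is exactly B = 4 bytes: K' = b4 4e 82 01.
XOR each byte with 0x5c: b4⊕5c=e8, 4e⊕5c=12, 82⊕5c=de, 01⊕5c=5d.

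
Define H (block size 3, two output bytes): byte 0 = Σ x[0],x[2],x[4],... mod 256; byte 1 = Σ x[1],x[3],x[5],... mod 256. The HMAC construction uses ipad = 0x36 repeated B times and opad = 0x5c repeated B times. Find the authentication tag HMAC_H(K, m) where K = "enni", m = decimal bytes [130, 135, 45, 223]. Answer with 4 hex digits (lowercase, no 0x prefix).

Key "enni" = 65 6e 6e 69 is 4 bytes > B = 3, so hash it first: H(key) = d3 d7, then zero-pad to 3 bytes: K' = d3 d7 00.
K' ⊕ ipad = e5 e1 36.  K' ⊕ opad = 8f 8b 5c.
Inner input = (K'⊕ipad) ∥ m = e5 e1 36 ∥ 82 87 2d df.
Inner hash: even-index sum = 641 mod 256 = 129; odd-index sum = 400 mod 256 = 144 → 81 90.
Outer input = (K'⊕opad) ∥ inner = 8f 8b 5c ∥ 81 90.
Outer hash (tag): even-index sum = 379 mod 256 = 123; odd-index sum = 268 mod 256 = 12 → 7b 0c.

7b0c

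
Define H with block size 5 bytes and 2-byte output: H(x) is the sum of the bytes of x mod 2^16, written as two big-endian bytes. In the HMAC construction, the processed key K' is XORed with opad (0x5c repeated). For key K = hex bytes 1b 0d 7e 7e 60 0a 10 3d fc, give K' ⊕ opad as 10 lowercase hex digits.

5e8b5c5c5c

Key hex bytes 1b 0d 7e 7e 60 0a 10 3d fc is 9 bytes > B = 5, so hash it first: H(key) = 02 d7, then zero-pad to 5 bytes: K' = 02 d7 00 00 00.
XOR each byte with 0x5c: 02⊕5c=5e, d7⊕5c=8b, 00⊕5c=5c, 00⊕5c=5c, 00⊕5c=5c.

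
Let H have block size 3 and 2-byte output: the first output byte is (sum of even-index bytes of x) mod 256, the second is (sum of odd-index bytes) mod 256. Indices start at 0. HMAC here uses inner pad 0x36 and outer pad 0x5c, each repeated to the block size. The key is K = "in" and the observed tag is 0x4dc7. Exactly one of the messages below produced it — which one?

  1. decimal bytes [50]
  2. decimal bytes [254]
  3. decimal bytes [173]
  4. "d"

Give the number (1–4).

4

Key "in" = 69 6e is 2 bytes ≤ B = 3; zero-pad to 3 bytes: K' = 69 6e 00.
K' ⊕ ipad = 5f 58 36; K' ⊕ opad = 35 32 5c.
m1: inner = H(5f 58 36 32) = 95 8a; tag = H(35 32 5c 95 8a) = 1bc7
m2: inner = H(5f 58 36 fe) = 95 56; tag = H(35 32 5c 95 56) = e7c7
m3: inner = H(5f 58 36 ad) = 95 05; tag = H(35 32 5c 95 05) = 96c7
m4: inner = H(5f 58 36 64) = 95 bc; tag = H(35 32 5c 95 bc) = 4dc7 ← matches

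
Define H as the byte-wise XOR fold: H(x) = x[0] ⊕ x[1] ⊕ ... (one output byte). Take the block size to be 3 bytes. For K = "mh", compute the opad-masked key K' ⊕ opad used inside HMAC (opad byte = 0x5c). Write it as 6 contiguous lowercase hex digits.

Key "mh" = 6d 68 is 2 bytes ≤ B = 3; zero-pad to 3 bytes: K' = 6d 68 00.
XOR each byte with 0x5c: 6d⊕5c=31, 68⊕5c=34, 00⊕5c=5c.

31345c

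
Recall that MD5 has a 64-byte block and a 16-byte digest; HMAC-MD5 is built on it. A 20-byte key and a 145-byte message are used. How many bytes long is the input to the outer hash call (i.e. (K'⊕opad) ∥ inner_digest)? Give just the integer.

80

Key is 20 ≤ 64 bytes, zero-padded: |K'| = 64.
Outer input = (K'⊕opad) ∥ H(inner) → 64 + 16 = 80 bytes.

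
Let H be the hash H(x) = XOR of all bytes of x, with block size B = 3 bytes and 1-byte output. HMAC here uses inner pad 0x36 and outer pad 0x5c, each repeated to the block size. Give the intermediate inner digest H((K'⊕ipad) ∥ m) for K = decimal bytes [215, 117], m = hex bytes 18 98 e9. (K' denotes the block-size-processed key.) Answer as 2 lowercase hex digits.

fd

Key decimal bytes [215, 117] = d7 75 is 2 bytes ≤ B = 3; zero-pad to 3 bytes: K' = d7 75 00.
K' ⊕ ipad = e1 43 36.
Inner input = e1 43 36 ∥ 18 98 e9.
Inner hash: XOR e1⊕43⊕36⊕18⊕98⊕e9 = fd.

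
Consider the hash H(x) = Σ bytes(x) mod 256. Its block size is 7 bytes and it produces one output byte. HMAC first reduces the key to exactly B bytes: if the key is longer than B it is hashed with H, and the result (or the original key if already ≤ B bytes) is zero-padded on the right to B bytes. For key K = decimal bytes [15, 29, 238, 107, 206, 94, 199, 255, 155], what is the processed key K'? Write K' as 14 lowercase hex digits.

|K| = 9 > B = 7, so first hash the key.
H(K): sum = 15+29+238+107+206+94+199+255+155 = 1298; mod 256 = 18 → 12.
Zero-pad H(K) = 12 to 7 bytes: K' = 12 00 00 00 00 00 00.

12000000000000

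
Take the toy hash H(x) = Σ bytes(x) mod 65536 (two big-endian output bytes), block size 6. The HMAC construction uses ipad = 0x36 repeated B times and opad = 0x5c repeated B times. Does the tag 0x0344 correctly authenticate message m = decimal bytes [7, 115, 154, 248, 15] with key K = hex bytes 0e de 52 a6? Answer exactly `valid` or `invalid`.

Key hex bytes 0e de 52 a6 is 4 bytes ≤ B = 6; zero-pad to 6 bytes: K' = 0e de 52 a6 00 00.
K' ⊕ ipad = 38 e8 64 90 36 36; K' ⊕ opad = 52 82 0e fa 5c 5c.
Inner hash: sum = 56+232+100+144+54+54+7+115+154+248+15 = 1179 → 04 9b.
Outer hash (recomputed tag): sum = 82+130+14+250+92+92+4+155 = 819 → 03 33.
Recomputed tag = 0333; claimed = 0344 → mismatch.

invalid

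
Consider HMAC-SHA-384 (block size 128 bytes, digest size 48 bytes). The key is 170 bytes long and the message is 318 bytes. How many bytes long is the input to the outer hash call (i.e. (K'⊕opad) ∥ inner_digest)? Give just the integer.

Key is 170 > 128 bytes, so it is hashed to 48 bytes then zero-padded to 128: |K'| = 128.
Outer input = (K'⊕opad) ∥ H(inner) → 128 + 48 = 176 bytes.

176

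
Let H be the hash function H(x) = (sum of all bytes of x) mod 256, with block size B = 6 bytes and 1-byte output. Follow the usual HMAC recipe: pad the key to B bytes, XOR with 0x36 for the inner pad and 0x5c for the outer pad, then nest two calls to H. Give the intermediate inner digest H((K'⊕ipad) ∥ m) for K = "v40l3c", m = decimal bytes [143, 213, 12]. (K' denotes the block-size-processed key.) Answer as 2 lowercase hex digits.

Key "v40l3c" = 76 34 30 6c 33 63 is exactly B = 6 bytes: K' = 76 34 30 6c 33 63.
K' ⊕ ipad = 40 02 06 5a 05 55.
Inner input = 40 02 06 5a 05 55 ∥ 8f d5 0c.
Inner hash: sum = 64+2+6+90+5+85+143+213+12 = 620; mod 256 = 108 → 6c.

6c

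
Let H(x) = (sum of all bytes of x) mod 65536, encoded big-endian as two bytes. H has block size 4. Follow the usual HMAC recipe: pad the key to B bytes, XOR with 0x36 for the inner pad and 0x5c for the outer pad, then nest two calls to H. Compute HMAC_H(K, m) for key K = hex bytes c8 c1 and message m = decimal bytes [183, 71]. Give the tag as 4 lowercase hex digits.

024b

Key hex bytes c8 c1 is 2 bytes ≤ B = 4; zero-pad to 4 bytes: K' = c8 c1 00 00.
K' ⊕ ipad = fe f7 36 36.  K' ⊕ opad = 94 9d 5c 5c.
Inner input = (K'⊕ipad) ∥ m = fe f7 36 36 ∥ b7 47.
Inner hash: sum = 254+247+54+54+183+71 = 863 → 03 5f.
Outer input = (K'⊕opad) ∥ inner = 94 9d 5c 5c ∥ 03 5f.
Outer hash (tag): sum = 148+157+92+92+3+95 = 587 → 02 4b.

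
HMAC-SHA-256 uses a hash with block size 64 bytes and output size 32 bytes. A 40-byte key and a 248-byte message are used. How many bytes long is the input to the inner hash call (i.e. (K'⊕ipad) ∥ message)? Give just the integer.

312

Key is 40 ≤ 64 bytes, zero-padded: |K'| = 64.
Inner input = (K'⊕ipad) ∥ m → 64 + 248 = 312 bytes.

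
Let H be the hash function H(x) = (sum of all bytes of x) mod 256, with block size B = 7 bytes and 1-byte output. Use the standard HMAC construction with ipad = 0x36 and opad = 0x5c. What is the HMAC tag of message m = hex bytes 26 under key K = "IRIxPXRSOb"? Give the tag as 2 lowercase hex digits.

Key "IRIxPXRSOb" = 49 52 49 78 50 58 52 53 4f 62 is 10 bytes > B = 7, so hash it first: H(key) = 5a, then zero-pad to 7 bytes: K' = 5a 00 00 00 00 00 00.
K' ⊕ ipad = 6c 36 36 36 36 36 36.  K' ⊕ opad = 06 5c 5c 5c 5c 5c 5c.
Inner input = (K'⊕ipad) ∥ m = 6c 36 36 36 36 36 36 ∥ 26.
Inner hash: sum = 108+54+54+54+54+54+54+38 = 470; mod 256 = 214 → d6.
Outer input = (K'⊕opad) ∥ inner = 06 5c 5c 5c 5c 5c 5c ∥ d6.
Outer hash (tag): sum = 6+92+92+92+92+92+92+214 = 772; mod 256 = 4 → 04.

04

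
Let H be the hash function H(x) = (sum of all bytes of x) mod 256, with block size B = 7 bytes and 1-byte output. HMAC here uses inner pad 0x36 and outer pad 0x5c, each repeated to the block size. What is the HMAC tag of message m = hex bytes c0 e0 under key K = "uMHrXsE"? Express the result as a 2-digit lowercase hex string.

Key "uMHrXsE" = 75 4d 48 72 58 73 45 is exactly B = 7 bytes: K' = 75 4d 48 72 58 73 45.
K' ⊕ ipad = 43 7b 7e 44 6e 45 73.  K' ⊕ opad = 29 11 14 2e 04 2f 19.
Inner input = (K'⊕ipad) ∥ m = 43 7b 7e 44 6e 45 73 ∥ c0 e0.
Inner hash: sum = 67+123+126+68+110+69+115+192+224 = 1094; mod 256 = 70 → 46.
Outer input = (K'⊕opad) ∥ inner = 29 11 14 2e 04 2f 19 ∥ 46.
Outer hash (tag): sum = 41+17+20+46+4+47+25+70 = 270; mod 256 = 14 → 0e.

0e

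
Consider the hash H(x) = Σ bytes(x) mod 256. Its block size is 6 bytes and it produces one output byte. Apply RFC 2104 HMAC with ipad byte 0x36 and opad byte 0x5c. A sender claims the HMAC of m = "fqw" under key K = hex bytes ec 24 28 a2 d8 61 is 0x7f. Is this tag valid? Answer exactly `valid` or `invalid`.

Key hex bytes ec 24 28 a2 d8 61 is exactly B = 6 bytes: K' = ec 24 28 a2 d8 61.
K' ⊕ ipad = da 12 1e 94 ee 57; K' ⊕ opad = b0 78 74 fe 84 3d.
Inner hash: sum = 218+18+30+148+238+87+102+113+119 = 1073; mod 256 = 49 → 31.
Outer hash (recomputed tag): sum = 176+120+116+254+132+61+49 = 908; mod 256 = 140 → 8c.
Recomputed tag = 8c; claimed = 7f → mismatch.

invalid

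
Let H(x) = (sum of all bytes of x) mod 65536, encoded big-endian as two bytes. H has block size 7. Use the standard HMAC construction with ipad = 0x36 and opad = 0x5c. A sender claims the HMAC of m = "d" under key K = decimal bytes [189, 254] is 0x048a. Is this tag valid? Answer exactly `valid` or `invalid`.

invalid

Key decimal bytes [189, 254] = bd fe is 2 bytes ≤ B = 7; zero-pad to 7 bytes: K' = bd fe 00 00 00 00 00.
K' ⊕ ipad = 8b c8 36 36 36 36 36; K' ⊕ opad = e1 a2 5c 5c 5c 5c 5c.
Inner hash: sum = 139+200+54+54+54+54+54+100 = 709 → 02 c5.
Outer hash (recomputed tag): sum = 225+162+92+92+92+92+92+2+197 = 1046 → 04 16.
Recomputed tag = 0416; claimed = 048a → mismatch.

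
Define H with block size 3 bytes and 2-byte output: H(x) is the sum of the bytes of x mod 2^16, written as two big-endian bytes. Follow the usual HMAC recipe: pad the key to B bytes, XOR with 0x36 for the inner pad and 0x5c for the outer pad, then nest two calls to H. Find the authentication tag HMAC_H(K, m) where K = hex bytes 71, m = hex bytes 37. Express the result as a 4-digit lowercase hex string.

Key hex bytes 71 is 1 byte ≤ B = 3; zero-pad to 3 bytes: K' = 71 00 00.
K' ⊕ ipad = 47 36 36.  K' ⊕ opad = 2d 5c 5c.
Inner input = (K'⊕ipad) ∥ m = 47 36 36 ∥ 37.
Inner hash: sum = 71+54+54+55 = 234 → 00 ea.
Outer input = (K'⊕opad) ∥ inner = 2d 5c 5c ∥ 00 ea.
Outer hash (tag): sum = 45+92+92+0+234 = 463 → 01 cf.

01cf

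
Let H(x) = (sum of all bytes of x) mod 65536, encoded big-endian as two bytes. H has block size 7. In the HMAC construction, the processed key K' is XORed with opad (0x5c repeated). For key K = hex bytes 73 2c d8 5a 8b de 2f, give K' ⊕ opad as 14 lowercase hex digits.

2f708406d78273

Key hex bytes 73 2c d8 5a 8b de 2f is exactly B = 7 bytes: K' = 73 2c d8 5a 8b de 2f.
XOR each byte with 0x5c: 73⊕5c=2f, 2c⊕5c=70, d8⊕5c=84, 5a⊕5c=06, 8b⊕5c=d7, de⊕5c=82, 2f⊕5c=73.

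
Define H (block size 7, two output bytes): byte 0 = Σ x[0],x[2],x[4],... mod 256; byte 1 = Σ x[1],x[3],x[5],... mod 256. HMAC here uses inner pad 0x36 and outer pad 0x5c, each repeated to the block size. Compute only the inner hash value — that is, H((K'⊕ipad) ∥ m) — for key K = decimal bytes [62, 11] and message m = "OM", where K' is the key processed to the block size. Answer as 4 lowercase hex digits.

f7f8

Key decimal bytes [62, 11] = 3e 0b is 2 bytes ≤ B = 7; zero-pad to 7 bytes: K' = 3e 0b 00 00 00 00 00.
K' ⊕ ipad = 08 3d 36 36 36 36 36.
Inner input = 08 3d 36 36 36 36 36 ∥ 4f 4d.
Inner hash: even-index sum = 247 mod 256 = 247; odd-index sum = 248 mod 256 = 248 → f7 f8.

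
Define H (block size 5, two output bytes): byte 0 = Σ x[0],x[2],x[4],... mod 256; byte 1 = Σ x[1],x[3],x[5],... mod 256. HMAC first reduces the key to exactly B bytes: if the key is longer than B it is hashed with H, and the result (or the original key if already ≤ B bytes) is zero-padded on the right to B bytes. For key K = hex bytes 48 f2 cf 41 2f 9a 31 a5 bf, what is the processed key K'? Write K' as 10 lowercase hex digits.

|K| = 9 > B = 5, so first hash the key.
H(K): even-index sum = 566 mod 256 = 54; odd-index sum = 626 mod 256 = 114 → 36 72.
Zero-pad H(K) = 36 72 to 5 bytes: K' = 36 72 00 00 00.

3672000000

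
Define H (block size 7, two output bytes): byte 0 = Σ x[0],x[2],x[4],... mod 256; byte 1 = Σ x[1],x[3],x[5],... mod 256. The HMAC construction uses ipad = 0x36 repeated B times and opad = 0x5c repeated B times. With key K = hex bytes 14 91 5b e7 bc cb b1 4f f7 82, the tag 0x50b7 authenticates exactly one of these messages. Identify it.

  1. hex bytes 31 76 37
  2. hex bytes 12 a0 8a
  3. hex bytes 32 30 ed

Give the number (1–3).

Key hex bytes 14 91 5b e7 bc cb b1 4f f7 82 is 10 bytes > B = 7, so hash it first: H(key) = d3 14, then zero-pad to 7 bytes: K' = d3 14 00 00 00 00 00.
K' ⊕ ipad = e5 22 36 36 36 36 36; K' ⊕ opad = 8f 48 5c 5c 5c 5c 5c.
m1: inner = H(e5 22 36 36 36 36 36 31 76 37) = fd f6; tag = H(8f 48 5c 5c 5c 5c 5c fd f6) = 99fd
m2: inner = H(e5 22 36 36 36 36 36 12 a0 8a) = 27 2a; tag = H(8f 48 5c 5c 5c 5c 5c 27 2a) = cd27
m3: inner = H(e5 22 36 36 36 36 36 32 30 ed) = b7 ad; tag = H(8f 48 5c 5c 5c 5c 5c b7 ad) = 50b7 ← matches

3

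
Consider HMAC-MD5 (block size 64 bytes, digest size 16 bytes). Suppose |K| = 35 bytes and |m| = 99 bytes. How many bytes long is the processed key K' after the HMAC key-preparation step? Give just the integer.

Key is 35 ≤ 64 bytes, zero-padded: |K'| = 64.

64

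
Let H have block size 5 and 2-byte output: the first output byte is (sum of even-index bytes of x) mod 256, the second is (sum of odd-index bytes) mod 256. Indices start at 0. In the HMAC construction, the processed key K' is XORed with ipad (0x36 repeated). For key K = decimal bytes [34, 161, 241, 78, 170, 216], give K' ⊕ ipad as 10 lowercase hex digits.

Key decimal bytes [34, 161, 241, 78, 170, 216] = 22 a1 f1 4e aa d8 is 6 bytes > B = 5, so hash it first: H(key) = bd c7, then zero-pad to 5 bytes: K' = bd c7 00 00 00.
XOR each byte with 0x36: bd⊕36=8b, c7⊕36=f1, 00⊕36=36, 00⊕36=36, 00⊕36=36.

8bf1363636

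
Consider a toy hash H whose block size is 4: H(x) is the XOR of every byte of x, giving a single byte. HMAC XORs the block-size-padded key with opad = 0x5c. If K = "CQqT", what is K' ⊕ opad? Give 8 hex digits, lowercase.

1f0d2d08

Key "CQqT" = 43 51 71 54 is exactly B = 4 bytes: K' = 43 51 71 54.
XOR each byte with 0x5c: 43⊕5c=1f, 51⊕5c=0d, 71⊕5c=2d, 54⊕5c=08.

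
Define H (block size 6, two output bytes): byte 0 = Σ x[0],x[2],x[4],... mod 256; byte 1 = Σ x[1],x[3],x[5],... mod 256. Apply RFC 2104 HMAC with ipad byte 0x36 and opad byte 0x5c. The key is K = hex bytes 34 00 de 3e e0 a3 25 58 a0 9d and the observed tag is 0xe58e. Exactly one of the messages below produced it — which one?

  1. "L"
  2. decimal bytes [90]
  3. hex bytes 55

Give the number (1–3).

Key hex bytes 34 00 de 3e e0 a3 25 58 a0 9d is 10 bytes > B = 6, so hash it first: H(key) = b7 d6, then zero-pad to 6 bytes: K' = b7 d6 00 00 00 00.
K' ⊕ ipad = 81 e0 36 36 36 36; K' ⊕ opad = eb 8a 5c 5c 5c 5c.
m1: inner = H(81 e0 36 36 36 36 4c) = 39 4c; tag = H(eb 8a 5c 5c 5c 5c 39 4c) = dc8e
m2: inner = H(81 e0 36 36 36 36 5a) = 47 4c; tag = H(eb 8a 5c 5c 5c 5c 47 4c) = ea8e
m3: inner = H(81 e0 36 36 36 36 55) = 42 4c; tag = H(eb 8a 5c 5c 5c 5c 42 4c) = e58e ← matches

3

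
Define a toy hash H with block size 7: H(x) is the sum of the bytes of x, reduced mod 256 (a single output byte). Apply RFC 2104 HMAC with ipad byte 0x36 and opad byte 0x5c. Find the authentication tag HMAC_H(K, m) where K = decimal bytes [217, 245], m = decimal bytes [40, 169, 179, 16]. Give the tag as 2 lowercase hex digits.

Key decimal bytes [217, 245] = d9 f5 is 2 bytes ≤ B = 7; zero-pad to 7 bytes: K' = d9 f5 00 00 00 00 00.
K' ⊕ ipad = ef c3 36 36 36 36 36.  K' ⊕ opad = 85 a9 5c 5c 5c 5c 5c.
Inner input = (K'⊕ipad) ∥ m = ef c3 36 36 36 36 36 ∥ 28 a9 b3 10.
Inner hash: sum = 239+195+54+54+54+54+54+40+169+179+16 = 1108; mod 256 = 84 → 54.
Outer input = (K'⊕opad) ∥ inner = 85 a9 5c 5c 5c 5c 5c ∥ 54.
Outer hash (tag): sum = 133+169+92+92+92+92+92+84 = 846; mod 256 = 78 → 4e.

4e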